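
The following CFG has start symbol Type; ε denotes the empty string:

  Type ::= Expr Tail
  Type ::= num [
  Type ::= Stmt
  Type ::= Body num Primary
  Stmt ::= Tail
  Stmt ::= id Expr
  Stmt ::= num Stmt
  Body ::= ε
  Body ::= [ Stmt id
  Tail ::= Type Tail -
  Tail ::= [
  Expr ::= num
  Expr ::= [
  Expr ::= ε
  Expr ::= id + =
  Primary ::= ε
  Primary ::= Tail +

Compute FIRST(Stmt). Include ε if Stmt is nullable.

{ [, id, num }

From Stmt ::= Tail: add FIRST(Tail) = { [, id, num }.
Stmt ::= id Expr contributes {id}.
Stmt ::= num Stmt contributes {num}.
Union: FIRST(Stmt) = { [, id, num }.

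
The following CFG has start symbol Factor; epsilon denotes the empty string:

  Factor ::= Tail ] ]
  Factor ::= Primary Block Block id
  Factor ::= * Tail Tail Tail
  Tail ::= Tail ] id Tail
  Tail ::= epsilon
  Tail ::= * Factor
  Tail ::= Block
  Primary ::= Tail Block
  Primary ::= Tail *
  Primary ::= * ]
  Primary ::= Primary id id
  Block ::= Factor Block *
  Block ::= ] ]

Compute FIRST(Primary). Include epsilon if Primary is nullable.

From Primary ::= Tail Block: Tail nullable, take FIRST(Tail) ∪ FIRST(Block) = { *, ] }.
From Primary ::= Tail *: Tail nullable, take FIRST(Tail) ∪ {*} = { *, ] }.
Primary ::= * ] contributes {*}.
From Primary ::= Primary id id: add FIRST(Primary) = { *, ] }.
Union: FIRST(Primary) = { *, ] }.

{ *, ] }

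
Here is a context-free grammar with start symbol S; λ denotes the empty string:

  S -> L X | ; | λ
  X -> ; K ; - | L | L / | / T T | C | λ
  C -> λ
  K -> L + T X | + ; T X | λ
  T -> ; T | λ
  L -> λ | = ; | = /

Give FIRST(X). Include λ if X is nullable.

X -> ; K ; - contributes {;}.
From X -> L: add FIRST(L) = { =, λ } (including λ since L is nullable).
From X -> L /: L nullable, take FIRST(L) ∪ {/} = { /, = }.
X -> / T T contributes {/}.
From X -> C: add FIRST(C) = { λ } (including λ since C is nullable).
X -> λ contributes λ.
Union: FIRST(X) = { /, ;, =, λ }.

{ /, ;, =, λ }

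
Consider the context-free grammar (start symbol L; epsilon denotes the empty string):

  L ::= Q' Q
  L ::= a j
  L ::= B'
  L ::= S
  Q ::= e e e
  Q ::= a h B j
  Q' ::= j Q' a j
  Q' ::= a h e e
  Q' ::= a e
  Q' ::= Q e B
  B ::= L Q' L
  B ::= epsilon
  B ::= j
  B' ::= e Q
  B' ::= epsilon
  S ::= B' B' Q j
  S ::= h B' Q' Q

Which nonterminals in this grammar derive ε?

Directly nullable (have an epsilon-production): B, B'.
L ::= B' with every symbol nullable, so L is nullable.
No other nonterminal has a production whose RHS symbols are all nullable.

{ B, B', L }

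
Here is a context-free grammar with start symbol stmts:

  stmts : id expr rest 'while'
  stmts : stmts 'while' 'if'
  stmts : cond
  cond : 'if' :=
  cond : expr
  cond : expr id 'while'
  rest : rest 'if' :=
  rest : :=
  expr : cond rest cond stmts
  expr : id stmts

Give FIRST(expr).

{ 'if', id }

From expr : cond rest cond stmts: add FIRST(cond) = { 'if', id }.
expr : id stmts contributes {id}.
Union: FIRST(expr) = { 'if', id }.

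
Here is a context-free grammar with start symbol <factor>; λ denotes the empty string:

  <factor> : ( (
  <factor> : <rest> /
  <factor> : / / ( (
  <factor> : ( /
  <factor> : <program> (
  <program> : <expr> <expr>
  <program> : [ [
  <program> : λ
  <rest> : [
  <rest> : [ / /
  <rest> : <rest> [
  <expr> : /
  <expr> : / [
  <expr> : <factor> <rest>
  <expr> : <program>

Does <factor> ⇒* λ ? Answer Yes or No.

Nullable nonterminals: <expr>, <program>.
No production of <factor> has an RHS whose symbols are all nullable, so <factor> is not nullable.

No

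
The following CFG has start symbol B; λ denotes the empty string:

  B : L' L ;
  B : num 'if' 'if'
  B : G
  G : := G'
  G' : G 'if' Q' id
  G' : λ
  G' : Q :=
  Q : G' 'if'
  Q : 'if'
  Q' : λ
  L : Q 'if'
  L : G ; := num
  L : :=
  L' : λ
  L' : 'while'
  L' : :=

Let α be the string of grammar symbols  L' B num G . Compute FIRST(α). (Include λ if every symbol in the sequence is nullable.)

{ 'if', 'while', :=, num }

Add FIRST(L')\{λ} = { 'while', := }; L' is nullable, continue.
Add FIRST(B) = { 'if', 'while', :=, num }; B is not nullable, stop.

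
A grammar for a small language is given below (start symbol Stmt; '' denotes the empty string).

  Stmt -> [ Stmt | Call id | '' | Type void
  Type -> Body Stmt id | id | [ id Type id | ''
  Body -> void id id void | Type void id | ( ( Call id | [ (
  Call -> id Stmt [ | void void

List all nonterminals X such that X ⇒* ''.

{ Stmt, Type }

Directly nullable (have an ''-production): Stmt, Type.
No other nonterminal has a production whose RHS symbols are all nullable.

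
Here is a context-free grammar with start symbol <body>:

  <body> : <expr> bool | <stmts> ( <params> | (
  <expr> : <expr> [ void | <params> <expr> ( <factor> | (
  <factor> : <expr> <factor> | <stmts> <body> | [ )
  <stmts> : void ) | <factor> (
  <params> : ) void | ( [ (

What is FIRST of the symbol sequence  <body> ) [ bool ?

Add FIRST(<body>) = { (, ), [, void }; <body> is not nullable, stop.

{ (, ), [, void }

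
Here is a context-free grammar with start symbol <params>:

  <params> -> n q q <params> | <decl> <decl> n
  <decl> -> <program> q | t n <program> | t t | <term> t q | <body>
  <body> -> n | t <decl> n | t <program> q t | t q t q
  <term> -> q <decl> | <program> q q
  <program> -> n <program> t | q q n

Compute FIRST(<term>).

<term> -> q <decl> contributes {q}.
From <term> -> <program> q q: add FIRST(<program>) = { n, q }.
Union: FIRST(<term>) = { n, q }.

{ n, q }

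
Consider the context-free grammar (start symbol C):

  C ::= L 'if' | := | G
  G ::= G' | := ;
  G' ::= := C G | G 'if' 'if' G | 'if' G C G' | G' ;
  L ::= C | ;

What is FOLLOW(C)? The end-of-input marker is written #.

C is the start symbol, so # ∈ FOLLOW(C).
In G' ::= := C G: add FIRST(G) = { 'if', := }.
In G' ::= 'if' G C G': add FIRST(G') = { 'if', := }.
In L ::= C: C is at the end, add FOLLOW(L) = { 'if' }.
Union: FOLLOW(C) = { #, 'if', := }.

{ #, 'if', := }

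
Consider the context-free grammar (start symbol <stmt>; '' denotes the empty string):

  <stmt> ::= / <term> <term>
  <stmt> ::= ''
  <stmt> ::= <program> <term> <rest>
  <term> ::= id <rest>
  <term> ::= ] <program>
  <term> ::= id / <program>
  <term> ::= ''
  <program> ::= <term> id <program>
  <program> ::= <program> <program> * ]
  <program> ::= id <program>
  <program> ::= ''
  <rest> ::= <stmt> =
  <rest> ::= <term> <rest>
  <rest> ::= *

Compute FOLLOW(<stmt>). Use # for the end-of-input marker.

<stmt> is the start symbol, so # ∈ FOLLOW(<stmt>).
In <rest> ::= <stmt> =: add FIRST(=) = { = }.
Union: FOLLOW(<stmt>) = { #, = }.

{ #, = }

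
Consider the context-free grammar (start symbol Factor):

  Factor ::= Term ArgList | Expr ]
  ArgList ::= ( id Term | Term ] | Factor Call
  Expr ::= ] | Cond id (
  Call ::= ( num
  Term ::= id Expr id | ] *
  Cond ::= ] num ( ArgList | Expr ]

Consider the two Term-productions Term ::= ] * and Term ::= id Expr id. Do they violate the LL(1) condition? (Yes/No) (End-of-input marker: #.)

No

FIRST(] *) = { ] } and FIRST(id Expr id) = { id }.
The FIRST sets are disjoint and neither alternative is nullable — no conflict.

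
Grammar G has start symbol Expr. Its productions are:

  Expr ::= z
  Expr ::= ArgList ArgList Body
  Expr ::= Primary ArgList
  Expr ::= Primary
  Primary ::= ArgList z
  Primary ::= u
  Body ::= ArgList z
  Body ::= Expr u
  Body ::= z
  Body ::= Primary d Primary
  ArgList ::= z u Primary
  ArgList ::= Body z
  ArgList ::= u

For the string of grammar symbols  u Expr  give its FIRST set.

u is a terminal; add {u} and stop.

{ u }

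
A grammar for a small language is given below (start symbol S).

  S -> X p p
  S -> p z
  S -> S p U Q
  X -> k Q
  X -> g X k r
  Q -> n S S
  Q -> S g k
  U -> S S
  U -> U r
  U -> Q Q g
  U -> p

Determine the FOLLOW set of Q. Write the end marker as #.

In S -> S p U Q: Q is at the end, add FOLLOW(S) = { #, g, k, n, p, r }.
In X -> k Q: Q is at the end, add FOLLOW(X) = { k, p }.
In U -> Q Q g: add FIRST(Q g) = { g, k, n, p }.
In U -> Q Q g: add FIRST(g) = { g }.
Union: FOLLOW(Q) = { #, g, k, n, p, r }.

{ #, g, k, n, p, r }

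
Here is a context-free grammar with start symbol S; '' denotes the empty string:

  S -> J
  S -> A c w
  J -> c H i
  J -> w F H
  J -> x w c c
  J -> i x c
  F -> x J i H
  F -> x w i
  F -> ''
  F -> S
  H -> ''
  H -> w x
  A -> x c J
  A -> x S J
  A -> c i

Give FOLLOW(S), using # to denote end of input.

{ #, c, i, w, x }

S is the start symbol, so # ∈ FOLLOW(S).
In F -> S: S is at the end, add FOLLOW(F) = { #, c, i, w, x }.
In A -> x S J: add FIRST(J) = { c, i, w, x }.
Union: FOLLOW(S) = { #, c, i, w, x }.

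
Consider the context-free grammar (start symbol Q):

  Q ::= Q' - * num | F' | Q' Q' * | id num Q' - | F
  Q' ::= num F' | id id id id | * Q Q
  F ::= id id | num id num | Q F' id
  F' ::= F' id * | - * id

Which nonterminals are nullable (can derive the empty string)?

No nonterminal has an empty production or an RHS whose symbols are all nullable.

{ } (none)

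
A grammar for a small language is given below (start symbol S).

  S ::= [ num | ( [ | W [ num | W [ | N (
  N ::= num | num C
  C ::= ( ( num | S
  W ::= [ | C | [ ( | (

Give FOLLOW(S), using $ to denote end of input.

{ $, (, [ }

S is the start symbol, so $ ∈ FOLLOW(S).
In C ::= S: S is at the end, add FOLLOW(C) = { (, [ }.
Union: FOLLOW(S) = { $, (, [ }.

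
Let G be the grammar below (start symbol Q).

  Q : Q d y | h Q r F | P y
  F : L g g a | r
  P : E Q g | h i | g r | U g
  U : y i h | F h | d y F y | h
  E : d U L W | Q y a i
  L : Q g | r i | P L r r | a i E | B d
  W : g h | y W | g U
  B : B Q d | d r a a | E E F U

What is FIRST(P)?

From P : E Q g: add FIRST(E) = { a, d, g, h, r, y }.
P : h i contributes {h}.
P : g r contributes {g}.
From P : U g: add FIRST(U) = { a, d, g, h, r, y }.
Union: FIRST(P) = { a, d, g, h, r, y }.

{ a, d, g, h, r, y }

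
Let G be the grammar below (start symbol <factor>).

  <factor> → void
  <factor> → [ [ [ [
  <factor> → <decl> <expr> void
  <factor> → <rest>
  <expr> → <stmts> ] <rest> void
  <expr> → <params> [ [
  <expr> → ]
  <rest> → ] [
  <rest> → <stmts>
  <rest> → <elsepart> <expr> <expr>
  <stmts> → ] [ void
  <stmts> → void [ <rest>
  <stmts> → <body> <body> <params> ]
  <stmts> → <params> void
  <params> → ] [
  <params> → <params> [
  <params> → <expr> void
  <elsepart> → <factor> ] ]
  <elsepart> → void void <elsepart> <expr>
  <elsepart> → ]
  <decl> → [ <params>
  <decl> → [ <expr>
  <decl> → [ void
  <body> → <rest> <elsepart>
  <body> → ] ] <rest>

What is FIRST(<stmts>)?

{ [, ], void }

<stmts> → ] [ void contributes {]}.
<stmts> → void [ <rest> contributes {void}.
From <stmts> → <body> <body> <params> ]: add FIRST(<body>) = { [, ], void }.
From <stmts> → <params> void: add FIRST(<params>) = { [, ], void }.
Union: FIRST(<stmts>) = { [, ], void }.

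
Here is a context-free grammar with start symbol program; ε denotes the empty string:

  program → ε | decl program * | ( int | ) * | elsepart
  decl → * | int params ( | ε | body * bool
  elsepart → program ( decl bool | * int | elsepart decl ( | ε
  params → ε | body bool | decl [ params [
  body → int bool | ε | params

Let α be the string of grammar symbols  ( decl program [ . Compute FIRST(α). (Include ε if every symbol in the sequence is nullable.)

( is a terminal; add {(} and stop.

{ ( }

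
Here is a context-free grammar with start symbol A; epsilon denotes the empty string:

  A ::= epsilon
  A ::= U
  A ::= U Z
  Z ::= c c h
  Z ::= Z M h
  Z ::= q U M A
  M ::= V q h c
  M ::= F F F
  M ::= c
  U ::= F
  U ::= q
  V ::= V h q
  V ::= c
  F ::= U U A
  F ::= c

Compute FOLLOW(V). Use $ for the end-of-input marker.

{ h, q }

In M ::= V q h c: add FIRST(q h c) = { q }.
In V ::= V h q: add FIRST(h q) = { h }.
Union: FOLLOW(V) = { h, q }.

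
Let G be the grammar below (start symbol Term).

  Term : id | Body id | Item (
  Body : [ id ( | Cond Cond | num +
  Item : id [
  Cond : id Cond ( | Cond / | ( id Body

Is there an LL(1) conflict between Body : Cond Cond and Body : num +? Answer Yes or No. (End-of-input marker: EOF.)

FIRST(Cond Cond) = { (, id } and FIRST(num +) = { num }.
The FIRST sets are disjoint and neither alternative is nullable — no conflict.

No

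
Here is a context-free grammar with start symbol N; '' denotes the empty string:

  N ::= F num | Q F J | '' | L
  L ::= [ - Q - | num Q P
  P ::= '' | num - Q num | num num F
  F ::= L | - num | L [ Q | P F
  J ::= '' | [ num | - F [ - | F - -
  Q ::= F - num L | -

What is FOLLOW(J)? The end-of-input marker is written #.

{ # }

In N ::= Q F J: J is at the end, add FOLLOW(N) = { # }.
Union: FOLLOW(J) = { # }.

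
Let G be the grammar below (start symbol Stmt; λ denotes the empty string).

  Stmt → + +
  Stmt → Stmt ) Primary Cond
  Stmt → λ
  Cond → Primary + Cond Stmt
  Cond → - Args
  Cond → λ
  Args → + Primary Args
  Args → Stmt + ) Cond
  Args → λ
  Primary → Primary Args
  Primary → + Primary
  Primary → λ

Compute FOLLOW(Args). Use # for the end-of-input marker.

{ #, ), +, - }

In Cond → - Args: Args is at the end, add FOLLOW(Cond) = { #, ), +, - }.
In Args → + Primary Args: Args is at the end, add FOLLOW(Args) = { #, ), +, - }.
In Primary → Primary Args: Args is at the end, add FOLLOW(Primary) = { #, ), +, - }.
Union: FOLLOW(Args) = { #, ), +, - }.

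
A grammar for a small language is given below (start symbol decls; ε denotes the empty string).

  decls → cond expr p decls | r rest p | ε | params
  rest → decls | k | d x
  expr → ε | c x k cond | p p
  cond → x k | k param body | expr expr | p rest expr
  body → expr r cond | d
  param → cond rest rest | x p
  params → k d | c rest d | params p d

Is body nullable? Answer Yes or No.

No

Nullable nonterminals: cond, decls, expr, param, rest.
No production of body has an RHS whose symbols are all nullable, so body is not nullable.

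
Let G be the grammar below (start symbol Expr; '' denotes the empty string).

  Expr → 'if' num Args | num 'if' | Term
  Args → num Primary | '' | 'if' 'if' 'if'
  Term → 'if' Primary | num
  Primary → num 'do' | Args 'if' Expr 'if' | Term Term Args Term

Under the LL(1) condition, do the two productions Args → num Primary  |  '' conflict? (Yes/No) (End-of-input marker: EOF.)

FIRST(num Primary) = { num } and FIRST('') = { '' }.
The second alternative is nullable and FOLLOW(Args) = { EOF, 'if', num } shares num with FIRST of the first — conflict.

Yes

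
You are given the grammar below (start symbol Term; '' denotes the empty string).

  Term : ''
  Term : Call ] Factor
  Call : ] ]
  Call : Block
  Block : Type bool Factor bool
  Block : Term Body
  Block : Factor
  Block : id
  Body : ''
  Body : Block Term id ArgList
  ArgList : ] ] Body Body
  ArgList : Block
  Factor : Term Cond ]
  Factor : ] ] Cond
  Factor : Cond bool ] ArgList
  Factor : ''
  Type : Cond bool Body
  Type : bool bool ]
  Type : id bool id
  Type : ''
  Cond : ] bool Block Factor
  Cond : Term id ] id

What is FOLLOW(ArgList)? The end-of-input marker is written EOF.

{ EOF, ], bool, id }

In Body : Block Term id ArgList: ArgList is at the end, add FOLLOW(Body) = { EOF, ], bool, id }.
In Factor : Cond bool ] ArgList: ArgList is at the end, add FOLLOW(Factor) = { EOF, ], bool, id }.
Union: FOLLOW(ArgList) = { EOF, ], bool, id }.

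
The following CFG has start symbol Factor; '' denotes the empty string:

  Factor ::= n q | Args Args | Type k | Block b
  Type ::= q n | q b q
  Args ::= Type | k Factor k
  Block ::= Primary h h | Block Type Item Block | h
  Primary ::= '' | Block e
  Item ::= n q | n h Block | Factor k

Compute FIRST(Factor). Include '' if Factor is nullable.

Factor ::= n q contributes {n}.
From Factor ::= Args Args: add FIRST(Args) = { k, q }.
From Factor ::= Type k: add FIRST(Type) = { q }.
From Factor ::= Block b: add FIRST(Block) = { h }.
Union: FIRST(Factor) = { h, k, n, q }.

{ h, k, n, q }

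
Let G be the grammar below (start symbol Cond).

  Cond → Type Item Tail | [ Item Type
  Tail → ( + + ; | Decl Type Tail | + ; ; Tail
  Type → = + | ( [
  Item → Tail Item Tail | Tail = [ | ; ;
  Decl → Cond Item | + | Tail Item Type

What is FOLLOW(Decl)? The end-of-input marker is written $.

{ (, = }

In Tail → Decl Type Tail: add FIRST(Type Tail) = { (, = }.
Union: FOLLOW(Decl) = { (, = }.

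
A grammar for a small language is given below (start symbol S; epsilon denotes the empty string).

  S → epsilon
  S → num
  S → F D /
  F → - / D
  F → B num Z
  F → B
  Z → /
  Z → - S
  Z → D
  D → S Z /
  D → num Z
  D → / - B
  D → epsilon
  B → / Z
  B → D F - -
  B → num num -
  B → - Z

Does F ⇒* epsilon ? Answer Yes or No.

No

Nullable nonterminals: D, S, Z.
No production of F has an RHS whose symbols are all nullable, so F is not nullable.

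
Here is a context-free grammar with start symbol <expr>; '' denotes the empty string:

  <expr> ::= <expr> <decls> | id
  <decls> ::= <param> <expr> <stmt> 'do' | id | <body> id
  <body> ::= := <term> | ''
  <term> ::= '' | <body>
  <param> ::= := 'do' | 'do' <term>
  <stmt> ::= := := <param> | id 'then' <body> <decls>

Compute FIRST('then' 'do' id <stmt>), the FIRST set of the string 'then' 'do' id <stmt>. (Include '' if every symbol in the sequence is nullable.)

'then' is a terminal; add {'then'} and stop.

{ 'then' }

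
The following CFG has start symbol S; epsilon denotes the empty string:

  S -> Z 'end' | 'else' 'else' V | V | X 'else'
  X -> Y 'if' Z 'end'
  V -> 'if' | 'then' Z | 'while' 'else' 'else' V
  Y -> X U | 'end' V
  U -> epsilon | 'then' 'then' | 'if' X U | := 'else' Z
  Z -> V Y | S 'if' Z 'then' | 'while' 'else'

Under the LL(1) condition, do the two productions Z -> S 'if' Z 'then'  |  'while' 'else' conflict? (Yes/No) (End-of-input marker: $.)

FIRST(S 'if' Z 'then') = { 'else', 'end', 'if', 'then', 'while' } and FIRST('while' 'else') = { 'while' }.
Both contain 'while', so the two alternatives are not disjoint — LL(1) conflict.

Yes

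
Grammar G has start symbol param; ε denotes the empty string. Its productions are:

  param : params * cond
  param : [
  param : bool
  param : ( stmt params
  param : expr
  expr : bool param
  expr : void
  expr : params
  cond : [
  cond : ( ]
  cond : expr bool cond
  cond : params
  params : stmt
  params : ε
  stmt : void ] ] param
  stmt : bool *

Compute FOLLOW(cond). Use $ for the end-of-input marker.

In param : params * cond: cond is at the end, add FOLLOW(param) = { $, *, bool, void }.
In cond : expr bool cond: cond is at the end, add FOLLOW(cond) = { $, *, bool, void }.
Union: FOLLOW(cond) = { $, *, bool, void }.

{ $, *, bool, void }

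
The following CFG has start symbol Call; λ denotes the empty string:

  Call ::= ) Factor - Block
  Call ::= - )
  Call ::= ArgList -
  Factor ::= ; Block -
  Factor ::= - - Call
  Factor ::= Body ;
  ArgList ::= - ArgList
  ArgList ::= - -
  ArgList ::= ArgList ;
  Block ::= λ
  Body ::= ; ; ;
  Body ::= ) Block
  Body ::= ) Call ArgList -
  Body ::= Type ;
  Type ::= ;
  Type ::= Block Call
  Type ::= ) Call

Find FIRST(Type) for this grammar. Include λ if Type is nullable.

Type ::= ; contributes {;}.
From Type ::= Block Call: Block nullable, take FIRST(Block) ∪ FIRST(Call) = { ), - }.
Type ::= ) Call contributes {)}.
Union: FIRST(Type) = { ), -, ; }.

{ ), -, ; }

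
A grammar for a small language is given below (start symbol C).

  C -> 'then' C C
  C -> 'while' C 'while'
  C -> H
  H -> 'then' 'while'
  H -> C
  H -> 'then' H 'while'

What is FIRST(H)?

{ 'then', 'while' }

H -> 'then' 'while' contributes {'then'}.
From H -> C: add FIRST(C) = { 'then', 'while' }.
H -> 'then' H 'while' contributes {'then'}.
Union: FIRST(H) = { 'then', 'while' }.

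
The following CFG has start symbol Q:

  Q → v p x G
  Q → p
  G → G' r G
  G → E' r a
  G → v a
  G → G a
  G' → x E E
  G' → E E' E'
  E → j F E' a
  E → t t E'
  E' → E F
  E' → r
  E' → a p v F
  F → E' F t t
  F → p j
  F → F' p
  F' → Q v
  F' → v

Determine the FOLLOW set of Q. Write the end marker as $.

{ $, v }

Q is the start symbol, so $ ∈ FOLLOW(Q).
In F' → Q v: add FIRST(v) = { v }.
Union: FOLLOW(Q) = { $, v }.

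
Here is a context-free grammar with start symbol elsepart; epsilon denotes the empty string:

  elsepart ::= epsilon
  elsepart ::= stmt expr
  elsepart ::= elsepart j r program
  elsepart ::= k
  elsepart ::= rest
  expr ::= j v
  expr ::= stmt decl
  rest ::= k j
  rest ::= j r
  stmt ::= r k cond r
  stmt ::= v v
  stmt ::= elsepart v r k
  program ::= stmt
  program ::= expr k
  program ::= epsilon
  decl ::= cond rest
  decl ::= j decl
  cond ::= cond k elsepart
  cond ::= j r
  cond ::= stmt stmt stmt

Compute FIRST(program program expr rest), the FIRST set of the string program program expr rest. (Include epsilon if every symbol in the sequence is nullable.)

Add FIRST(program)\{epsilon} = { j, k, r, v }; program is nullable, continue.
Add FIRST(program)\{epsilon} = { j, k, r, v }; program is nullable, continue.
Add FIRST(expr) = { j, k, r, v }; expr is not nullable, stop.

{ j, k, r, v }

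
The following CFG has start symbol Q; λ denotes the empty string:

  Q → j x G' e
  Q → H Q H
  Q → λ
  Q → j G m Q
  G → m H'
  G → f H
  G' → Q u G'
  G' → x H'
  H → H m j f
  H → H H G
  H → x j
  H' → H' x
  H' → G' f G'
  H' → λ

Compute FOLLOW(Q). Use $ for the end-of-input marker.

{ $, u, x }

Q is the start symbol, so $ ∈ FOLLOW(Q).
In Q → H Q H: add FIRST(H) = { x }.
In Q → j G m Q: Q is at the end, add FOLLOW(Q) = { $, u, x }.
In G' → Q u G': add FIRST(u G') = { u }.
Union: FOLLOW(Q) = { $, u, x }.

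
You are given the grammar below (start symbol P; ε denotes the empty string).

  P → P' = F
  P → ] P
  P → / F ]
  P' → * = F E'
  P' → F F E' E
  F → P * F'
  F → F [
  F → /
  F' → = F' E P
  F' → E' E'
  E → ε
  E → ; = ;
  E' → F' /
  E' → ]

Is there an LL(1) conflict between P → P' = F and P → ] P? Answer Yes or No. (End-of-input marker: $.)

FIRST(P' = F) = { *, /, ] } and FIRST(] P) = { ] }.
Both contain ], so the two alternatives are not disjoint — LL(1) conflict.

Yes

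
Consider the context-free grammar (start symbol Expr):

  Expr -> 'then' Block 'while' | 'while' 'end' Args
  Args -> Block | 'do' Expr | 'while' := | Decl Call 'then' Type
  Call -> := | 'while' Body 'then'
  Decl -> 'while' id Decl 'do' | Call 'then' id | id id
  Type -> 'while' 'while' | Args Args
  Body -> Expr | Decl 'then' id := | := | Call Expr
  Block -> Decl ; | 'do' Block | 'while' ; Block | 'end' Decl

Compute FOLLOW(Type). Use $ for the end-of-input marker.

{ $, 'do', 'end', 'then', 'while', :=, id }

In Args -> Decl Call 'then' Type: Type is at the end, add FOLLOW(Args) = { $, 'do', 'end', 'then', 'while', :=, id }.
Union: FOLLOW(Type) = { $, 'do', 'end', 'then', 'while', :=, id }.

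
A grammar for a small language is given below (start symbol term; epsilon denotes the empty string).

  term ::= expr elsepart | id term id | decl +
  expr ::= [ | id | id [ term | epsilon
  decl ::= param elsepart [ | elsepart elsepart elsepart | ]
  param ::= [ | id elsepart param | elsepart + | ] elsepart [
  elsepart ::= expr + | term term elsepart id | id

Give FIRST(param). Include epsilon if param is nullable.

param ::= [ contributes {[}.
param ::= id elsepart param contributes {id}.
From param ::= elsepart +: add FIRST(elsepart) = { +, [, ], id }.
param ::= ] elsepart [ contributes {]}.
Union: FIRST(param) = { +, [, ], id }.

{ +, [, ], id }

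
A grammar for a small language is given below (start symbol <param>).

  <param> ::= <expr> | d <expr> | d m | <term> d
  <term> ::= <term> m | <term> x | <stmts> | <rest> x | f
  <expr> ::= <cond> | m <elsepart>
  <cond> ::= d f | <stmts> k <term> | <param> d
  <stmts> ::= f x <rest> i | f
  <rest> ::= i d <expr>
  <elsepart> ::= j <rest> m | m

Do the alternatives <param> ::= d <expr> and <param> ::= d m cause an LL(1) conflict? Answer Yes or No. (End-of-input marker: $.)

Yes

FIRST(d <expr>) = { d } and FIRST(d m) = { d }.
Both contain d, so the two alternatives are not disjoint — LL(1) conflict.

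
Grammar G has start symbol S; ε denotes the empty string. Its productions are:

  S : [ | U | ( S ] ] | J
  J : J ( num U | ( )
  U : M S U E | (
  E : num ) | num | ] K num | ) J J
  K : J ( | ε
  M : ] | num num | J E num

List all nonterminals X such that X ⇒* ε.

Directly nullable (have an ε-production): K.
No other nonterminal has a production whose RHS symbols are all nullable.

{ K }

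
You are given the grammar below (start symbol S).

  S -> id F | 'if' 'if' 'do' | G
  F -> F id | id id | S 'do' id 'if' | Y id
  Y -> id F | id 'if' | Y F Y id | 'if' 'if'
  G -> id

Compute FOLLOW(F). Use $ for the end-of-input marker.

{ $, 'do', 'if', id }

In S -> id F: F is at the end, add FOLLOW(S) = { $, 'do' }.
In F -> F id: add FIRST(id) = { id }.
In Y -> id F: F is at the end, add FOLLOW(Y) = { 'if', id }.
In Y -> Y F Y id: add FIRST(Y id) = { 'if', id }.
Union: FOLLOW(F) = { $, 'do', 'if', id }.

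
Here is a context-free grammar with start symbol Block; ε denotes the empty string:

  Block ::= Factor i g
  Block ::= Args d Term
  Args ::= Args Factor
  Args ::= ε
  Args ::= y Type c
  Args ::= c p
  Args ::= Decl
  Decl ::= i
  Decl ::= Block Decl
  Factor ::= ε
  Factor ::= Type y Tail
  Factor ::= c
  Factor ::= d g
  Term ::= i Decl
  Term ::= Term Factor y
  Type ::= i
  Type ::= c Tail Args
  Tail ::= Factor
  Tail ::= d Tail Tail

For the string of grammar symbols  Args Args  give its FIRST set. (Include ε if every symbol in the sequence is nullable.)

{ c, d, i, y, ε }

Add FIRST(Args)\{ε} = { c, d, i, y }; Args is nullable, continue.
Add FIRST(Args)\{ε} = { c, d, i, y }; Args is nullable, continue.
Every symbol is nullable, so include ε.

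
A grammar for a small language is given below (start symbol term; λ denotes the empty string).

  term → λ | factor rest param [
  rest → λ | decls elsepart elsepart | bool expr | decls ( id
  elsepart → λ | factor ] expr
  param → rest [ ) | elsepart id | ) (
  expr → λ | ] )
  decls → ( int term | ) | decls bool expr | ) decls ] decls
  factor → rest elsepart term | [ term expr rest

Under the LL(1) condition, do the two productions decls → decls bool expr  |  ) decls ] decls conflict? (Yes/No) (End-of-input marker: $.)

FIRST(decls bool expr) = { (, ) } and FIRST() decls ] decls) = { ) }.
Both contain ), so the two alternatives are not disjoint — LL(1) conflict.

Yes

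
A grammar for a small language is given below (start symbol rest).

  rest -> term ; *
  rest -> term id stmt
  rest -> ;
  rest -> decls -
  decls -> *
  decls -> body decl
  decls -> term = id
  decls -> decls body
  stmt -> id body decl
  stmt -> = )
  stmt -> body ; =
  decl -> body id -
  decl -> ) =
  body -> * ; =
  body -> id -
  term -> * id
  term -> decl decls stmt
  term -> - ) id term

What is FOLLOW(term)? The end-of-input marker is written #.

In rest -> term ; *: add FIRST(; *) = { ; }.
In rest -> term id stmt: add FIRST(id stmt) = { id }.
In decls -> term = id: add FIRST(= id) = { = }.
In term -> - ) id term: term is at the end, add FOLLOW(term) = { ;, =, id }.
Union: FOLLOW(term) = { ;, =, id }.

{ ;, =, id }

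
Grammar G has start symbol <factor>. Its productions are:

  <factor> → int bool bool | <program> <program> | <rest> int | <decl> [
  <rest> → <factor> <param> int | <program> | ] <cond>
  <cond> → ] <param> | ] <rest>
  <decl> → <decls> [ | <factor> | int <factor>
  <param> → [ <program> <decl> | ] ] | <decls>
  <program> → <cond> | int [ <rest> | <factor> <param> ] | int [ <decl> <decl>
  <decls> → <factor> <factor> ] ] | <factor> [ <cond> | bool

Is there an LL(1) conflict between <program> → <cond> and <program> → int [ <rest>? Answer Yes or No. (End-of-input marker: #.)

FIRST(<cond>) = { ] } and FIRST(int [ <rest>) = { int }.
The FIRST sets are disjoint and neither alternative is nullable — no conflict.

No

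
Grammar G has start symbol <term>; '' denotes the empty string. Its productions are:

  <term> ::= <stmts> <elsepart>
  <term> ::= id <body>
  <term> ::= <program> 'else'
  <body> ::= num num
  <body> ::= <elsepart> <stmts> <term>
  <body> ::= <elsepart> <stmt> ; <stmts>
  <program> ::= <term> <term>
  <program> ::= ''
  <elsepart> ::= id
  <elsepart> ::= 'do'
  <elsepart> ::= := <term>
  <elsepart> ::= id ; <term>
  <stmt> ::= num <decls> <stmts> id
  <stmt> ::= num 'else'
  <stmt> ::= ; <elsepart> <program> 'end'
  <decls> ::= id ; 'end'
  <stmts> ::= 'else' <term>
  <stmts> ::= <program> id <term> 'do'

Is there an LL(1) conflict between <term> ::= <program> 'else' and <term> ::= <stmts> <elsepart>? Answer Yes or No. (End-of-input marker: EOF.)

FIRST(<program> 'else') = { 'else', id } and FIRST(<stmts> <elsepart>) = { 'else', id }.
Both contain 'else', so the two alternatives are not disjoint — LL(1) conflict.

Yes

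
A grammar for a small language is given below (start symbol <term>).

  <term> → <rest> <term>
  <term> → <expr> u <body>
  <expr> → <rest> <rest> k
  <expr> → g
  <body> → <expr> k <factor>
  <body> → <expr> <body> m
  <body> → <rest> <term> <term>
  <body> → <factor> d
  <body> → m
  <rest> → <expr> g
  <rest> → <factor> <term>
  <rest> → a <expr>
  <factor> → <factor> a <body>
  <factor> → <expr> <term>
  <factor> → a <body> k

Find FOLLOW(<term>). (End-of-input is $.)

<term> is the start symbol, so $ ∈ FOLLOW(<term>).
In <term> → <rest> <term>: <term> is at the end, add FOLLOW(<term>) = { $, a, d, g, k, m }.
In <body> → <rest> <term> <term>: add FIRST(<term>) = { a, g }.
In <body> → <rest> <term> <term>: <term> is at the end, add FOLLOW(<body>) = { $, a, d, g, k, m }.
In <rest> → <factor> <term>: <term> is at the end, add FOLLOW(<rest>) = { a, g, k }.
In <factor> → <expr> <term>: <term> is at the end, add FOLLOW(<factor>) = { $, a, d, g, k, m }.
Union: FOLLOW(<term>) = { $, a, d, g, k, m }.

{ $, a, d, g, k, m }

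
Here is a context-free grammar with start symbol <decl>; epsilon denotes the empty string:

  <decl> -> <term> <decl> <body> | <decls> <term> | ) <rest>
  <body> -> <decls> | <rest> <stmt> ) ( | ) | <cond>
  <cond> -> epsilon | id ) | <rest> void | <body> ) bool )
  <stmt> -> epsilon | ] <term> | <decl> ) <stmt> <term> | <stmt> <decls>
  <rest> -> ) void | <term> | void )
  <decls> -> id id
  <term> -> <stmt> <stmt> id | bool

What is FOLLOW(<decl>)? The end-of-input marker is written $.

{ $, ), ], bool, id, void }

<decl> is the start symbol, so $ ∈ FOLLOW(<decl>).
In <decl> -> <term> <decl> <body>: add FIRST(<body>)\{epsilon} = { ), ], bool, id, void }.
  Since <body> is nullable, also add FOLLOW(<decl>) = { $, ), ], bool, id, void }.
In <stmt> -> <decl> ) <stmt> <term>: add FIRST() <stmt> <term>) = { ) }.
Union: FOLLOW(<decl>) = { $, ), ], bool, id, void }.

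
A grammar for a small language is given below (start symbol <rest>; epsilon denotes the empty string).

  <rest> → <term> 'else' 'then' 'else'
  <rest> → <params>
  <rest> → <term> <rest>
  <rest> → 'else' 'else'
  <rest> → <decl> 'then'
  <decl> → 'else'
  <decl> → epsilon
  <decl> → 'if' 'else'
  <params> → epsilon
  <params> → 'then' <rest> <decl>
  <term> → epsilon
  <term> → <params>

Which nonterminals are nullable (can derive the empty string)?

Directly nullable (have an epsilon-production): <decl>, <params>, <term>.
<rest> → <params> with every symbol nullable, so <rest> is nullable.

{ <decl>, <params>, <rest>, <term> }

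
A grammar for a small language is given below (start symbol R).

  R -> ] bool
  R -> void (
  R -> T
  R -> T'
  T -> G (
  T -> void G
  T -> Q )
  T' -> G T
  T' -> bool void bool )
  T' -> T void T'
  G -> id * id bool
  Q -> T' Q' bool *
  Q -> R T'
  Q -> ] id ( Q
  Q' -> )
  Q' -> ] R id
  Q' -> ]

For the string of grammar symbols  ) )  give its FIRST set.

) is a terminal; add {)} and stop.

{ ) }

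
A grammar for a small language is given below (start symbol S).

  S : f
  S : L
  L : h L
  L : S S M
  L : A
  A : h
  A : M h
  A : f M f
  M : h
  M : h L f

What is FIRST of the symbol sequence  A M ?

Add FIRST(A) = { f, h }; A is not nullable, stop.

{ f, h }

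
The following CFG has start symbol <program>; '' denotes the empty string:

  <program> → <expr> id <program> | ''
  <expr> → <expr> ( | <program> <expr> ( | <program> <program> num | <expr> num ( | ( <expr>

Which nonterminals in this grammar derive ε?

{ <program> }

Directly nullable (have an ''-production): <program>.
No other nonterminal has a production whose RHS symbols are all nullable.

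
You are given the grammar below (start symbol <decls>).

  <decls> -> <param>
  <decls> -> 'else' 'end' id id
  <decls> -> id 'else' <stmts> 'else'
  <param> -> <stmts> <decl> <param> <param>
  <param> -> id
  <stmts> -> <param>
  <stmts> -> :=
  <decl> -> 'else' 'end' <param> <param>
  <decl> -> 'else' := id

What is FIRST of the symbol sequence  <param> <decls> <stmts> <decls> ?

{ :=, id }

Add FIRST(<param>) = { :=, id }; <param> is not nullable, stop.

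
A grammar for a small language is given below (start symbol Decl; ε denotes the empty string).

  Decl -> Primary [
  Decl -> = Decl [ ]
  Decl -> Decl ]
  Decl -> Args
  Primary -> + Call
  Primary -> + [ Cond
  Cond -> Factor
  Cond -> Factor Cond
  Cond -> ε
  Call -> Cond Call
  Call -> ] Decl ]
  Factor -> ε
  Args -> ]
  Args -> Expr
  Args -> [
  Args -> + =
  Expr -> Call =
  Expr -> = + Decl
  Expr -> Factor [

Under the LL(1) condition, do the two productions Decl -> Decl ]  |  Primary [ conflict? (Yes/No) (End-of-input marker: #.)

Yes

FIRST(Decl ]) = { +, =, [, ] } and FIRST(Primary [) = { + }.
Both contain +, so the two alternatives are not disjoint — LL(1) conflict.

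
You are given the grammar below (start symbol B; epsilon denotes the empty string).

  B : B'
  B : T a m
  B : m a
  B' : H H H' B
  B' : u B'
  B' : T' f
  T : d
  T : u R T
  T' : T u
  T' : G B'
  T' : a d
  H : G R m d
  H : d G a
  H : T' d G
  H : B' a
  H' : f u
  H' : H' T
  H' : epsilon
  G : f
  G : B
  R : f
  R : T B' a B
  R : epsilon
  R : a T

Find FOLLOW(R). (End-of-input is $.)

In T : u R T: add FIRST(T) = { d, u }.
In H : G R m d: add FIRST(m d) = { m }.
Union: FOLLOW(R) = { d, m, u }.

{ d, m, u }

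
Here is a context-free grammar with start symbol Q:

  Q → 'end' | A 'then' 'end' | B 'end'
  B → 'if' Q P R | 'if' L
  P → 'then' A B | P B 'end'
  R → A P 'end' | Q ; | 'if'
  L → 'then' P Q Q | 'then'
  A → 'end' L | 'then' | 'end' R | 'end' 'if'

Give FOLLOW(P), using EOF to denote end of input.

In B → 'if' Q P R: add FIRST(R) = { 'end', 'if', 'then' }.
In P → P B 'end': add FIRST(B 'end') = { 'if' }.
In R → A P 'end': add FIRST('end') = { 'end' }.
In L → 'then' P Q Q: add FIRST(Q Q) = { 'end', 'if', 'then' }.
Union: FOLLOW(P) = { 'end', 'if', 'then' }.

{ 'end', 'if', 'then' }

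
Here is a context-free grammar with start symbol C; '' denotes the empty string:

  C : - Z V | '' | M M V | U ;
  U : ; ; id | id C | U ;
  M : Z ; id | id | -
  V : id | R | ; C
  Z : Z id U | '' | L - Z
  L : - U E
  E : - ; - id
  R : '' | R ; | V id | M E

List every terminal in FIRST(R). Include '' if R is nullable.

R : '' contributes ''.
From R : R ;: R nullable, take FIRST(R) ∪ {;} = { -, ;, id }.
From R : V id: V nullable, take FIRST(V) ∪ {id} = { -, ;, id }.
From R : M E: add FIRST(M) = { -, ;, id }.
Union: FIRST(R) = { -, ;, id, '' }.

{ -, ;, id, '' }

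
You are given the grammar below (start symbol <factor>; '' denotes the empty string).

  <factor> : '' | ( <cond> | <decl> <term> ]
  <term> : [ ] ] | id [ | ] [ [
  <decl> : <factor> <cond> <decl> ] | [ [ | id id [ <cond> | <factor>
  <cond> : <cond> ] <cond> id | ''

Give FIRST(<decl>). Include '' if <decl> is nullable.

From <decl> : <factor> <cond> <decl> ]: <factor>, <cond>, <decl> nullable, take FIRST(<factor>) ∪ FIRST(<cond>) ∪ FIRST(<decl>) ∪ {]} = { (, [, ], id }.
<decl> : [ [ contributes {[}.
<decl> : id id [ <cond> contributes {id}.
From <decl> : <factor>: add FIRST(<factor>) = { (, [, ], id, '' } (including '' since <factor> is nullable).
Union: FIRST(<decl>) = { (, [, ], id, '' }.

{ (, [, ], id, '' }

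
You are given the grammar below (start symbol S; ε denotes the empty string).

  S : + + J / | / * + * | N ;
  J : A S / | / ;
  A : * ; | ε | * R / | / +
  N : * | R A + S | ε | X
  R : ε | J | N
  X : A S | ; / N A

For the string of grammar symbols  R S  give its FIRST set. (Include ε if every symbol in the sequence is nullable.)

Add FIRST(R)\{ε} = { *, +, /, ; }; R is nullable, continue.
Add FIRST(S) = { *, +, /, ; }; S is not nullable, stop.

{ *, +, /, ; }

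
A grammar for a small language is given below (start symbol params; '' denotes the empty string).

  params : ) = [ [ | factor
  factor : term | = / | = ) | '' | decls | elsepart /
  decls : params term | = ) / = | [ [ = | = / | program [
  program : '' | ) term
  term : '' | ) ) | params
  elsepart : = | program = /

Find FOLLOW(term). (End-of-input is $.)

In factor : term: term is at the end, add FOLLOW(factor) = { $, ), =, [ }.
In decls : params term: term is at the end, add FOLLOW(decls) = { $, ), =, [ }.
In program : ) term: term is at the end, add FOLLOW(program) = { =, [ }.
Union: FOLLOW(term) = { $, ), =, [ }.

{ $, ), =, [ }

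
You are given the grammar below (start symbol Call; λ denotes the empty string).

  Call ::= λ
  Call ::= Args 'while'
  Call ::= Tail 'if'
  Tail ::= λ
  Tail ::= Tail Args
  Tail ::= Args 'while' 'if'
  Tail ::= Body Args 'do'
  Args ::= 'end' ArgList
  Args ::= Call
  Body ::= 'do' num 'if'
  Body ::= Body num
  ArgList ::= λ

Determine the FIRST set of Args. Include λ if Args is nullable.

Args ::= 'end' ArgList contributes {'end'}.
From Args ::= Call: add FIRST(Call) = { 'do', 'end', 'if', 'while', λ } (including λ since Call is nullable).
Union: FIRST(Args) = { 'do', 'end', 'if', 'while', λ }.

{ 'do', 'end', 'if', 'while', λ }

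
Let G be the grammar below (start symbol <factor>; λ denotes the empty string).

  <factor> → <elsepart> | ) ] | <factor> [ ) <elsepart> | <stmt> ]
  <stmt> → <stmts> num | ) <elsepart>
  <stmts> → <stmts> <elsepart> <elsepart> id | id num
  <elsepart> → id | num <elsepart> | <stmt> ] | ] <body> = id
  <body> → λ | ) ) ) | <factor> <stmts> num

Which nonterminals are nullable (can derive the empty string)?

Directly nullable (have an λ-production): <body>.
No other nonterminal has a production whose RHS symbols are all nullable.

{ <body> }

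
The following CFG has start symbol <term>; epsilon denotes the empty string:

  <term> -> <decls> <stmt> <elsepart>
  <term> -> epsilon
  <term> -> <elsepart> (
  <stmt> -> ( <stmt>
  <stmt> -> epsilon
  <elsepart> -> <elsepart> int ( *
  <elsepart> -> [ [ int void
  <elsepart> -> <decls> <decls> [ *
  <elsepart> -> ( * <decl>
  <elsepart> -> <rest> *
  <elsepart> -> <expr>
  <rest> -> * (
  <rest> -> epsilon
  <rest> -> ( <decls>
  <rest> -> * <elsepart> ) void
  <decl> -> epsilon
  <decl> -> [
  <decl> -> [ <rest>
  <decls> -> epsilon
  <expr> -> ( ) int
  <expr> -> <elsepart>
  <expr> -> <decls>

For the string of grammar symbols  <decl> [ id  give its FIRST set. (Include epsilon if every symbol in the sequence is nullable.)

Add FIRST(<decl>)\{epsilon} = { [ }; <decl> is nullable, continue.
[ is a terminal; add {[} and stop.

{ [ }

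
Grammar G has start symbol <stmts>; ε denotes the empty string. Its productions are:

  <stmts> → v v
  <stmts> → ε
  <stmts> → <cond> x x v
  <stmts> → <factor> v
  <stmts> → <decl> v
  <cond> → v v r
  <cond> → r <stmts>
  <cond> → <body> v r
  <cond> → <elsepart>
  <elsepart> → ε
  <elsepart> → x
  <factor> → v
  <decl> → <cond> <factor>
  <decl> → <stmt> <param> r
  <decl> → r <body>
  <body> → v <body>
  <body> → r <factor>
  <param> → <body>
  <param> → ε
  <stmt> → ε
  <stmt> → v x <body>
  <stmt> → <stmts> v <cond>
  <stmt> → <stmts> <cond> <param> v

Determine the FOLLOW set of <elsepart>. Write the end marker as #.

{ r, v, x }

In <cond> → <elsepart>: <elsepart> is at the end, add FOLLOW(<cond>) = { r, v, x }.
Union: FOLLOW(<elsepart>) = { r, v, x }.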